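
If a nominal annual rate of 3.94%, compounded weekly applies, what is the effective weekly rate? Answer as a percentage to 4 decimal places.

With a nominal annual rate compounded weekly, the periodic rate is the nominal rate divided by 52.
i = 0.0394 / 52 = 0.0007577 = 0.0758%.

0.0758%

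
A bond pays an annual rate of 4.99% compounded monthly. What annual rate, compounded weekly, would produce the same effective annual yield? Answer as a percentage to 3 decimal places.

4.982%

EAR = (1 + 0.0499/12)^12 − 1 = 0.051057.
Solve (1 + r/52)^52 = 1.051057: r/52 = 1.051057^(1/52) − 1 = 0.000958, so r = 0.049820 = 4.982%.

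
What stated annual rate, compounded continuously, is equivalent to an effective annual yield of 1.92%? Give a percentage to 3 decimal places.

1.902%

Continuous: nominal r satisfies e^r − 1 = 0.0192.
r = ln(1 + 0.0192) = ln(1.0192) = 0.019018 = 1.902%.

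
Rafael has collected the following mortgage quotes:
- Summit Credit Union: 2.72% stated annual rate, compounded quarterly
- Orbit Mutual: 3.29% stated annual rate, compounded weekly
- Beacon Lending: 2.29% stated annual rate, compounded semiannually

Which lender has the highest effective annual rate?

Orbit Mutual

Summit Credit Union: (1 + 0.0272/4)^4 − 1 = 2.748%
Orbit Mutual: (1 + 0.0329/52)^52 − 1 = 3.344%
Beacon Lending: (1 + 0.0229/2)^2 − 1 = 2.303%
The highest effective annual rate is Orbit Mutual at 3.344%.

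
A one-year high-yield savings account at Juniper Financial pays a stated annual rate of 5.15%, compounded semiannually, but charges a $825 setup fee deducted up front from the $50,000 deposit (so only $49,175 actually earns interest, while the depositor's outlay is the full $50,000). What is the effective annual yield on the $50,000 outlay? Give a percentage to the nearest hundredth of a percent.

3.48%

Value after one year: 49,175 × (1 + 0.0515/2)^2 = 49,175 × 1.052163 = $51,740.12.
Effective yield on the $50,000 outlay: 51,740.12 / 50,000 − 1 = 0.034802 = 3.48%.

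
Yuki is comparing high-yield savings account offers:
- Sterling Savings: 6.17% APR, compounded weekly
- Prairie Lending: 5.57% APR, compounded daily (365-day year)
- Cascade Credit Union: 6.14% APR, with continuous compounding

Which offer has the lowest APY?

Sterling Savings: (1 + 0.0617/52)^52 − 1 = 6.360%
Prairie Lending: (1 + 0.0557/365)^365 − 1 = 5.728%
Cascade Credit Union: e^0.0614 − 1 = 6.332%
The lowest effective annual rate is Prairie Lending at 5.728%.

Prairie Lending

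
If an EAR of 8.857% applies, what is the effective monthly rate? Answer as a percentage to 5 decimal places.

0.70971%

The per-month rate i satisfies (1 + i)^12 = 1 + 0.08857.
i = 1.08857^(1/12) − 1 = 0.0070971 = 0.70971%.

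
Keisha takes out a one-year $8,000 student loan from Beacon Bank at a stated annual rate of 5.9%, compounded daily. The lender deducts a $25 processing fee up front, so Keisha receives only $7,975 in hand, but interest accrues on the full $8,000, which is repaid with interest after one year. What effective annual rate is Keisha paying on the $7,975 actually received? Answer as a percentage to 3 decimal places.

Amount owed after one year: 8,000 × (1 + 0.059/365)^365 = 8,000 × 1.060770 = $8,486.16.
Effective rate on net proceeds: 8,486.16 / 7,975 − 1 = 0.064095 = 6.410%.

6.410%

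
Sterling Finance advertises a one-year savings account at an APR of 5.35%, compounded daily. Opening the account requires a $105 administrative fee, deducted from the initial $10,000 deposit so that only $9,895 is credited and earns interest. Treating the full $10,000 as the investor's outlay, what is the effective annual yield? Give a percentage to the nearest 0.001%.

Value after one year: 9,895 × (1 + 0.0535/365)^365 = 9,895 × 1.054953 = $10,438.76.
Effective yield on the $10,000 outlay: 10,438.76 / 10,000 − 1 = 0.043876 = 4.388%.

4.388%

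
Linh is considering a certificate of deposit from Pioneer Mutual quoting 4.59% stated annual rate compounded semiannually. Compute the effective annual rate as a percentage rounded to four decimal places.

4.6427%

EAR = (1 + 0.0459/2)^2 − 1.
= (1 + 0.022950)^2 − 1 = 1.046427 − 1 = 4.6427%.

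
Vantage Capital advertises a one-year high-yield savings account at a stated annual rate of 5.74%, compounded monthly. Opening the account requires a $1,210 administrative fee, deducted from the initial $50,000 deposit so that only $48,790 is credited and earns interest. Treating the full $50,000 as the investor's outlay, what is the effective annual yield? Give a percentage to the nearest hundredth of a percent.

Value after one year: 48,790 × (1 + 0.0574/12)^12 = 48,790 × 1.058934 = $51,665.41.
Effective yield on the $50,000 outlay: 51,665.41 / 50,000 − 1 = 0.033308 = 3.33%.

3.33%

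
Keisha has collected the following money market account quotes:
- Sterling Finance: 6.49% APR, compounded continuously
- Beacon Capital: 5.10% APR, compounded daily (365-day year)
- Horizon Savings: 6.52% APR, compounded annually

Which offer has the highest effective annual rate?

Sterling Finance: e^0.0649 − 1 = 6.705%
Beacon Capital: (1 + 0.0510/365)^365 − 1 = 5.232%
Horizon Savings: compounded annually, EAR = 6.520%
The highest effective annual rate is Sterling Finance at 6.705%.

Sterling Finance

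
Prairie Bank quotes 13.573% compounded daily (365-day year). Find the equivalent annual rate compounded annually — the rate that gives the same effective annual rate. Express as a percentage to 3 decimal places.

EAR = (1 + 0.13573/365)^365 − 1 = 0.145344.
Compounded annually, the equivalent nominal rate is the EAR itself: 14.534%.

14.534%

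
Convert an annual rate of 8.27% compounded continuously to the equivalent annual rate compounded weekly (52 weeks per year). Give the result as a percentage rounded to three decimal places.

EAR under continuous compounding: e^0.0827 − 1 = 0.086216.
Solve (1 + r/52)^52 = 1.086216: r/52 = 1.086216^(1/52) − 1 = 0.001592, so r = 0.082766 = 8.277%.

8.277%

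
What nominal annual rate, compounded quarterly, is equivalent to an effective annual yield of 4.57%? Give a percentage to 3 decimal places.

(1 + r/4)^4 − 1 = 0.0457, so 1 + r/4 = 1.0457^(1/4).
r/4 = 0.011234, so r = 0.044937 = 4.494%.

4.494%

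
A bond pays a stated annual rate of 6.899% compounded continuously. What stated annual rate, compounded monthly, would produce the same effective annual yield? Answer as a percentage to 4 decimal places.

EAR under continuous compounding: e^0.06899 − 1 = 0.071425.
Solve (1 + r/12)^12 = 1.071425: r/12 = 1.071425^(1/12) − 1 = 0.005766, so r = 0.069189 = 6.9189%.

6.9189%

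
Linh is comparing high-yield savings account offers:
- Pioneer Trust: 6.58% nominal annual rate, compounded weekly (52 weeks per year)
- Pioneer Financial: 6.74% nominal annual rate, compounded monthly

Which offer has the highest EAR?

Pioneer Trust: (1 + 0.0658/52)^52 − 1 = 6.797%
Pioneer Financial: (1 + 0.0674/12)^12 − 1 = 6.952%
The highest effective annual rate is Pioneer Financial at 6.952%.

Pioneer Financial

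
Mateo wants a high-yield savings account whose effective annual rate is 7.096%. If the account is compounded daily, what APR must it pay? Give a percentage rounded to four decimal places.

6.8562%

(1 + r/365)^365 − 1 = 0.07096, so 1 + r/365 = 1.07096^(1/365).
r/365 = 0.000188, so r = 0.068562 = 6.8562%.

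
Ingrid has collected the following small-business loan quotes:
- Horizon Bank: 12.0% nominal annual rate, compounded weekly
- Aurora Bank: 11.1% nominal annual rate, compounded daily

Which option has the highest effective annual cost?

Horizon Bank

Horizon Bank: (1 + 0.120/52)^52 − 1 = 12.734%
Aurora Bank: (1 + 0.111/365)^365 − 1 = 11.738%
The highest effective annual rate is Horizon Bank at 12.734%.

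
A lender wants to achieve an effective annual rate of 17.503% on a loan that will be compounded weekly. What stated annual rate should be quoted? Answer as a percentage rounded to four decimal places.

(1 + r/52)^52 − 1 = 0.17503, so 1 + r/52 = 1.17503^(1/52).
r/52 = 0.003107, so r = 0.161544 = 16.1544%.

16.1544%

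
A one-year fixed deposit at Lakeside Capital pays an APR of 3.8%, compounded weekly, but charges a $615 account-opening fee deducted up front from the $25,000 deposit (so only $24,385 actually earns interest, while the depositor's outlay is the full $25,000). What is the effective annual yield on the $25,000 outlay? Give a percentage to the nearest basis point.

Value after one year: 24,385 × (1 + 0.038/52)^52 = 24,385 × 1.038717 = $25,329.11.
Effective yield on the $25,000 outlay: 25,329.11 / 25,000 − 1 = 0.013164 = 1.32%.

1.32%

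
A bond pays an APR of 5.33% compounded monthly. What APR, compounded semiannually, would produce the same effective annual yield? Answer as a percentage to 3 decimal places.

EAR = (1 + 0.0533/12)^12 − 1 = 0.054622.
Solve (1 + r/2)^2 = 1.054622: r/2 = 1.054622^(1/2) − 1 = 0.026948, so r = 0.053895 = 5.390%.

5.390%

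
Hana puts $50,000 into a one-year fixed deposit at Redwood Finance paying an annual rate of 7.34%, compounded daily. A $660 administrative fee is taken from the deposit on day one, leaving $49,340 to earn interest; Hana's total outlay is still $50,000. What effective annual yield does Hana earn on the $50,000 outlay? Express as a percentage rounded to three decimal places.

Value after one year: 49,340 × (1 + 0.0734/365)^365 = 49,340 × 1.076153 = $53,097.39.
Effective yield on the $50,000 outlay: 53,097.39 / 50,000 − 1 = 0.061948 = 6.195%.

6.195%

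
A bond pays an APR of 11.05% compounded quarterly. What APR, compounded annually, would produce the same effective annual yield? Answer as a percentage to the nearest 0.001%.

EAR = (1 + 0.1105/4)^4 − 1 = 0.115164.
Compounded annually, the equivalent nominal rate is the EAR itself: 11.516%.

11.516%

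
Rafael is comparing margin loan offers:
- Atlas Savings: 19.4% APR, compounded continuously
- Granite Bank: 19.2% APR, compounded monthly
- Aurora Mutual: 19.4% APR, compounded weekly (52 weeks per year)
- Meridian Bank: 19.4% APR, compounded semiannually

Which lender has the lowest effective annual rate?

Meridian Bank

Atlas Savings: e^0.194 − 1 = 21.410%
Granite Bank: (1 + 0.192/12)^12 − 1 = 20.983%
Aurora Mutual: (1 + 0.194/52)^52 − 1 = 21.366%
Meridian Bank: (1 + 0.194/2)^2 − 1 = 20.341%
The lowest effective annual rate is Meridian Bank at 20.341%.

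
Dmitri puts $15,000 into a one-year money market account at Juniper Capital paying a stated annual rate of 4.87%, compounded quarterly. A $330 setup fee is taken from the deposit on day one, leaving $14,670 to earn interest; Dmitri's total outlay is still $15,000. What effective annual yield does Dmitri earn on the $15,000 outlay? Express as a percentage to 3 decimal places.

Value after one year: 14,670 × (1 + 0.0487/4)^4 = 14,670 × 1.049597 = $15,397.58.
Effective yield on the $15,000 outlay: 15,397.58 / 15,000 − 1 = 0.026505 = 2.651%.

2.651%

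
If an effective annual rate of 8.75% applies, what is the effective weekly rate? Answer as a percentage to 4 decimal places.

The per-week rate i satisfies (1 + i)^52 = 1 + 0.0875.
i = 1.0875^(1/52) − 1 = 0.0016144 = 0.1614%.

0.1614%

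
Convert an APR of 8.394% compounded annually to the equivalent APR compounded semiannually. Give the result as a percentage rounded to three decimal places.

8.225%

Compounded annually, EAR = nominal = 0.083940.
Solve (1 + r/2)^2 = 1.083940: r/2 = 1.083940^(1/2) − 1 = 0.041124, so r = 0.082249 = 8.225%.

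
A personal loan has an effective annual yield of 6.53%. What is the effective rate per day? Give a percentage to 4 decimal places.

0.0173%

The per-day rate i satisfies (1 + i)^365 = 1 + 0.0653.
i = 1.0653^(1/365) − 1 = 0.0001733 = 0.0173%.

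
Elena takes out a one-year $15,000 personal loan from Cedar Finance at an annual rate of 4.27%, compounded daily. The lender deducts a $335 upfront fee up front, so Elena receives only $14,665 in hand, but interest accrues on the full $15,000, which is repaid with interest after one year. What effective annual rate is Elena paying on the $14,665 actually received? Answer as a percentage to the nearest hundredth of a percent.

Amount owed after one year: 15,000 × (1 + 0.0427/365)^365 = 15,000 × 1.043622 = $15,654.33.
Effective rate on net proceeds: 15,654.33 / 14,665 − 1 = 0.067462 = 6.75%.

6.75%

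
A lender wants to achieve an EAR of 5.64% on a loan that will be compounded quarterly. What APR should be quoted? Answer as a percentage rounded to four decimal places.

5.5245%

(1 + r/4)^4 − 1 = 0.0564, so 1 + r/4 = 1.0564^(1/4).
r/4 = 0.013811, so r = 0.055245 = 5.5245%.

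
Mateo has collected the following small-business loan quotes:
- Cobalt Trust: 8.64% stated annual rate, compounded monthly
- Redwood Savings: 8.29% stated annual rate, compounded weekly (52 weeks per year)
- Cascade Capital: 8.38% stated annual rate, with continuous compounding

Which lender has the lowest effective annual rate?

Cobalt Trust: (1 + 0.0864/12)^12 − 1 = 8.990%
Redwood Savings: (1 + 0.0829/52)^52 − 1 = 8.636%
Cascade Capital: e^0.0838 − 1 = 8.741%
The lowest effective annual rate is Redwood Savings at 8.636%.

Redwood Savings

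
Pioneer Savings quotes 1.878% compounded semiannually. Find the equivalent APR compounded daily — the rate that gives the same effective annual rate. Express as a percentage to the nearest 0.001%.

EAR = (1 + 0.01878/2)^2 − 1 = 0.018868.
Solve (1 + r/365)^365 = 1.018868: r/365 = 1.018868^(1/365) − 1 = 0.000051, so r = 0.018693 = 1.869%.

1.869%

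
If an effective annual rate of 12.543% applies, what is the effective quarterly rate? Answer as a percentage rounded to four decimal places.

2.9982%

The per-quarter rate i satisfies (1 + i)^4 = 1 + 0.12543.
i = 1.12543^(1/4) − 1 = 0.0299820 = 2.9982%.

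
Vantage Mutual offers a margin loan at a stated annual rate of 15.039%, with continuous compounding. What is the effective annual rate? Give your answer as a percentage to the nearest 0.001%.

With continuous compounding, EAR = e^0.15039 − 1.
e^0.15039 = 1.162287, so EAR = 0.162287 = 16.229%.

16.229%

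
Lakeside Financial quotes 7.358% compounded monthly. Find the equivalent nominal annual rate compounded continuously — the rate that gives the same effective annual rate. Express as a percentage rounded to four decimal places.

EAR = (1 + 0.07358/12)^12 − 1 = 0.076113.
Equivalent continuous rate: r = ln(1 + 0.076113) = 0.073355 = 7.3355%.

7.3355%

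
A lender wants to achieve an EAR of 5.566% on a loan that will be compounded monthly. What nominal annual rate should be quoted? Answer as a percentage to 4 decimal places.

(1 + r/12)^12 − 1 = 0.05566, so 1 + r/12 = 1.05566^(1/12).
r/12 = 0.004524, so r = 0.054289 = 5.4289%.

5.4289%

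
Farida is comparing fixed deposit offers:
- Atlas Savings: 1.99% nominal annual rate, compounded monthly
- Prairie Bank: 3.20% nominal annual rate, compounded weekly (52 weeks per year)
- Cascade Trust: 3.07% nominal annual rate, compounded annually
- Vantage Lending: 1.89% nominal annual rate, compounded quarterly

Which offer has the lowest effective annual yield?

Vantage Lending

Atlas Savings: (1 + 0.0199/12)^12 − 1 = 2.008%
Prairie Bank: (1 + 0.0320/52)^52 − 1 = 3.251%
Cascade Trust: compounded annually, EAR = 3.070%
Vantage Lending: (1 + 0.0189/4)^4 − 1 = 1.903%
The lowest effective annual rate is Vantage Lending at 1.903%.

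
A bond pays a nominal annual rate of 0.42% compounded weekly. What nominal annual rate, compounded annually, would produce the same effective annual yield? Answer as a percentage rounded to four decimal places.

0.4209%

EAR = (1 + 0.0042/52)^52 − 1 = 0.004209.
Compounded annually, the equivalent nominal rate is the EAR itself: 0.4209%.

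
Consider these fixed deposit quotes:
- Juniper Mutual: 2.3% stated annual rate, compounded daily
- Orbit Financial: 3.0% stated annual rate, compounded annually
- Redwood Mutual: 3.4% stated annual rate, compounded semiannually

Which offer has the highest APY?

Redwood Mutual

Juniper Mutual: (1 + 0.023/365)^365 − 1 = 2.327%
Orbit Financial: compounded annually, EAR = 3.000%
Redwood Mutual: (1 + 0.034/2)^2 − 1 = 3.429%
The highest effective annual rate is Redwood Mutual at 3.429%.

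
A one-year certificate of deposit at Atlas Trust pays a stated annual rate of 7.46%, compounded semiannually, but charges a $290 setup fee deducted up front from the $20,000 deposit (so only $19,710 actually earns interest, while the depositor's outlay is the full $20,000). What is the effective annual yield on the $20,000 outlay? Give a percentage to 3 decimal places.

6.039%

Value after one year: 19,710 × (1 + 0.0746/2)^2 = 19,710 × 1.075991 = $21,207.79.
Effective yield on the $20,000 outlay: 21,207.79 / 20,000 − 1 = 0.060389 = 6.039%.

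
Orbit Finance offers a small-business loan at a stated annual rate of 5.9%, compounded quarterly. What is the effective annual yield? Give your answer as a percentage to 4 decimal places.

EAR = (1 + 0.059/4)^4 − 1.
= 1.060318 − 1 = 6.0318%.

6.0318%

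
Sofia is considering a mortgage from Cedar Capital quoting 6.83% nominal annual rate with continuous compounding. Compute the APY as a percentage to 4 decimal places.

With continuous compounding, EAR = e^0.0683 − 1.
e^0.0683 = 1.070686, so EAR = 0.070686 = 7.0686%.

7.0686%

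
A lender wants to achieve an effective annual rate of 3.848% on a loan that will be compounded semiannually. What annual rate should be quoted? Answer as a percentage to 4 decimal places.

3.8117%

(1 + r/2)^2 − 1 = 0.03848, so 1 + r/2 = 1.03848^(1/2).
r/2 = 0.019058, so r = 0.038117 = 3.8117%.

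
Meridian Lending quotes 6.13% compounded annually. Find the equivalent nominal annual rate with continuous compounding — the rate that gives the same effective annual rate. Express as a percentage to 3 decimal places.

Compounded annually, EAR = nominal = 0.061300.
Equivalent continuous rate: r = ln(1 + 0.061300) = 0.059495 = 5.949%.

5.949%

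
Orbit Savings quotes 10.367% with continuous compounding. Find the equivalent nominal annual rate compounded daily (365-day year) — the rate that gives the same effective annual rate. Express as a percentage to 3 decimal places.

EAR under continuous compounding: e^0.10367 − 1 = 0.109234.
Solve (1 + r/365)^365 = 1.109234: r/365 = 1.109234^(1/365) − 1 = 0.000284, so r = 0.103685 = 10.368%.

10.368%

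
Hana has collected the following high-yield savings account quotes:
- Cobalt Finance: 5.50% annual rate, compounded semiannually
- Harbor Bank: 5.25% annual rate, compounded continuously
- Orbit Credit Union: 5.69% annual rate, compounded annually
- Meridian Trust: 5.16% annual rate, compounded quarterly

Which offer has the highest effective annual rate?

Cobalt Finance: (1 + 0.0550/2)^2 − 1 = 5.576%
Harbor Bank: e^0.0525 − 1 = 5.390%
Orbit Credit Union: compounded annually, EAR = 5.690%
Meridian Trust: (1 + 0.0516/4)^4 − 1 = 5.261%
The highest effective annual rate is Orbit Credit Union at 5.690%.

Orbit Credit Union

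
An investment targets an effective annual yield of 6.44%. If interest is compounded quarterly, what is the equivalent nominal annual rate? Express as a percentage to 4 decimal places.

(1 + r/4)^4 − 1 = 0.0644, so 1 + r/4 = 1.0644^(1/4).
r/4 = 0.015725, so r = 0.062901 = 6.2901%.

6.2901%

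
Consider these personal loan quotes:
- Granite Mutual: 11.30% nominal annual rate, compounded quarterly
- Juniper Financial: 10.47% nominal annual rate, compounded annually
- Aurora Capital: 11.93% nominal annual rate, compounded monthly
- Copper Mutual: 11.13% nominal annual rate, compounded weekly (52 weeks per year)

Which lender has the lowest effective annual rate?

Granite Mutual: (1 + 0.1130/4)^4 − 1 = 11.788%
Juniper Financial: compounded annually, EAR = 10.470%
Aurora Capital: (1 + 0.1193/12)^12 − 1 = 12.604%
Copper Mutual: (1 + 0.1113/52)^52 − 1 = 11.760%
The lowest effective annual rate is Juniper Financial at 10.470%.

Juniper Financial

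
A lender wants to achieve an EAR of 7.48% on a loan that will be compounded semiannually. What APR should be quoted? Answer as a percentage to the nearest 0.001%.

(1 + r/2)^2 − 1 = 0.0748, so 1 + r/2 = 1.0748^(1/2).
r/2 = 0.036726, so r = 0.073451 = 7.345%.

7.345%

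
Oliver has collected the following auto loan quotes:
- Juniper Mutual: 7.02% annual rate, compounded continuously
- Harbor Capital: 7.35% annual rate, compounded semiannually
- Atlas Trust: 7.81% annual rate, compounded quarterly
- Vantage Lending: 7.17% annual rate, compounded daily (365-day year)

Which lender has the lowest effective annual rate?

Juniper Mutual: e^0.0702 − 1 = 7.272%
Harbor Capital: (1 + 0.0735/2)^2 − 1 = 7.485%
Atlas Trust: (1 + 0.0781/4)^4 − 1 = 8.042%
Vantage Lending: (1 + 0.0717/365)^365 − 1 = 7.433%
The lowest effective annual rate is Juniper Mutual at 7.272%.

Juniper Mutual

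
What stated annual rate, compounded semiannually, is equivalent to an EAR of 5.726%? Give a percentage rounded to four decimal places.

5.6463%

(1 + r/2)^2 − 1 = 0.05726, so 1 + r/2 = 1.05726^(1/2).
r/2 = 0.028231, so r = 0.056463 = 5.6463%.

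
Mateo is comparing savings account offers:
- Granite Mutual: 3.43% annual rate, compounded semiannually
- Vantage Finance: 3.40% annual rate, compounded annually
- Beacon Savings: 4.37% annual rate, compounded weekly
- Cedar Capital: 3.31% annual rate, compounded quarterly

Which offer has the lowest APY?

Granite Mutual: (1 + 0.0343/2)^2 − 1 = 3.459%
Vantage Finance: compounded annually, EAR = 3.400%
Beacon Savings: (1 + 0.0437/52)^52 − 1 = 4.465%
Cedar Capital: (1 + 0.0331/4)^4 − 1 = 3.351%
The lowest effective annual rate is Cedar Capital at 3.351%.

Cedar Capital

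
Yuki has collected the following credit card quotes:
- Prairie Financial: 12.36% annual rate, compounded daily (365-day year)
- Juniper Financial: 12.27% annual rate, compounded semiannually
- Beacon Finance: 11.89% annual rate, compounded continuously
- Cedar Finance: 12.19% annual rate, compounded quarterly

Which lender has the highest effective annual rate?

Prairie Financial

Prairie Financial: (1 + 0.1236/365)^365 − 1 = 13.154%
Juniper Financial: (1 + 0.1227/2)^2 − 1 = 12.646%
Beacon Finance: e^0.1189 − 1 = 12.626%
Cedar Finance: (1 + 0.1219/4)^4 − 1 = 12.759%
The highest effective annual rate is Prairie Financial at 13.154%.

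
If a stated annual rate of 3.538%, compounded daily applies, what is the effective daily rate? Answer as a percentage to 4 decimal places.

0.0097%

With a nominal annual rate compounded daily, the periodic rate is the nominal rate divided by 365.
i = 0.03538 / 365 = 0.0000969 = 0.0097%.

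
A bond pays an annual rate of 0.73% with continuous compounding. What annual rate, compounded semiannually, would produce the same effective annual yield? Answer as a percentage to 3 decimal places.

EAR under continuous compounding: e^0.0073 − 1 = 0.007327.
Solve (1 + r/2)^2 = 1.007327: r/2 = 1.007327^(1/2) − 1 = 0.003657, so r = 0.007313 = 0.731%.

0.731%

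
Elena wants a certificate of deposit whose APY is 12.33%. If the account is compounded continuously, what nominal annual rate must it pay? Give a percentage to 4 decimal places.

11.6271%

Continuous: nominal r satisfies e^r − 1 = 0.1233.
r = ln(1 + 0.1233) = ln(1.1233) = 0.116271 = 11.6271%.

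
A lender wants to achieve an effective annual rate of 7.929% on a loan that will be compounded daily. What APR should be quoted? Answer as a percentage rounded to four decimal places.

(1 + r/365)^365 − 1 = 0.07929, so 1 + r/365 = 1.07929^(1/365).
r/365 = 0.000209, so r = 0.076311 = 7.6311%.

7.6311%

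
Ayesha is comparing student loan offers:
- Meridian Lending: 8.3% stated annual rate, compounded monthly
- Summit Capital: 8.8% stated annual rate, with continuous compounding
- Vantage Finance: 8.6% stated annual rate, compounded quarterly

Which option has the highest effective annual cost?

Summit Capital

Meridian Lending: (1 + 0.083/12)^12 − 1 = 8.623%
Summit Capital: e^0.088 − 1 = 9.199%
Vantage Finance: (1 + 0.086/4)^4 − 1 = 8.881%
The highest effective annual rate is Summit Capital at 9.199%.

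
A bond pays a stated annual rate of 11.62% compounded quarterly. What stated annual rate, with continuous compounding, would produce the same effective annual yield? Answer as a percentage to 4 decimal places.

11.4544%

EAR = (1 + 0.1162/4)^4 − 1 = 0.121362.
Equivalent continuous rate: r = ln(1 + 0.121362) = 0.114544 = 11.4544%.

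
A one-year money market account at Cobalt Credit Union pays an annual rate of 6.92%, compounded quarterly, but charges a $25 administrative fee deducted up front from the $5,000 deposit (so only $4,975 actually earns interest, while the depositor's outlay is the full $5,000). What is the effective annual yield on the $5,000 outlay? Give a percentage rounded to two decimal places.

Value after one year: 4,975 × (1 + 0.0692/4)^4 = 4,975 × 1.071017 = $5,328.31.
Effective yield on the $5,000 outlay: 5,328.31 / 5,000 − 1 = 0.065661 = 6.57%.

6.57%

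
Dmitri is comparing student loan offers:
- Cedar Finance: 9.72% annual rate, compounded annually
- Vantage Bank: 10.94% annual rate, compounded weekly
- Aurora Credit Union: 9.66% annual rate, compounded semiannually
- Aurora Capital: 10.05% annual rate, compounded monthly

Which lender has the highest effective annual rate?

Vantage Bank

Cedar Finance: compounded annually, EAR = 9.720%
Vantage Bank: (1 + 0.1094/52)^52 − 1 = 11.548%
Aurora Credit Union: (1 + 0.0966/2)^2 − 1 = 9.893%
Aurora Capital: (1 + 0.1005/12)^12 − 1 = 10.526%
The highest effective annual rate is Vantage Bank at 11.548%.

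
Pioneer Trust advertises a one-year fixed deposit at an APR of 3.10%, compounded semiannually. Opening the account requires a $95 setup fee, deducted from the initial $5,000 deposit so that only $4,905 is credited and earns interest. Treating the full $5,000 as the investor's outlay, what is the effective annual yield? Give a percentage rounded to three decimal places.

1.165%

Value after one year: 4,905 × (1 + 0.0310/2)^2 = 4,905 × 1.031240 = $5,058.23.
Effective yield on the $5,000 outlay: 5,058.23 / 5,000 − 1 = 0.011647 = 1.165%.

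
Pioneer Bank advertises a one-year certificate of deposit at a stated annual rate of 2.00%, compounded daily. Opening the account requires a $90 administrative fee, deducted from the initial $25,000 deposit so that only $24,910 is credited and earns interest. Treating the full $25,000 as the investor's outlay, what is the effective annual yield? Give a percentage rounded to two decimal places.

1.65%

Value after one year: 24,910 × (1 + 0.0200/365)^365 = 24,910 × 1.020201 = $25,413.20.
Effective yield on the $25,000 outlay: 25,413.20 / 25,000 − 1 = 0.016528 = 1.65%.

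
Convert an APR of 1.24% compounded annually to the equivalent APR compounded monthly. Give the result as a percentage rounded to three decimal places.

1.233%

Compounded annually, EAR = nominal = 0.012400.
Solve (1 + r/12)^12 = 1.012400: r/12 = 1.012400^(1/12) − 1 = 0.001028, so r = 0.012330 = 1.233%.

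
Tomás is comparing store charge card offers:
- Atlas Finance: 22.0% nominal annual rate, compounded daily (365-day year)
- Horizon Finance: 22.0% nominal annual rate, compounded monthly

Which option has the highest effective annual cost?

Atlas Finance

Atlas Finance: (1 + 0.220/365)^365 − 1 = 24.599%
Horizon Finance: (1 + 0.220/12)^12 − 1 = 24.360%
The highest effective annual rate is Atlas Finance at 24.599%.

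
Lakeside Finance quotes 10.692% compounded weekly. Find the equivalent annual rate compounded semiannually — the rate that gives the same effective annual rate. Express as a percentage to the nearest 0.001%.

EAR = (1 + 0.10692/52)^52 − 1 = 0.112723.
Solve (1 + r/2)^2 = 1.112723: r/2 = 1.112723^(1/2) − 1 = 0.054857, so r = 0.109714 = 10.971%.

10.971%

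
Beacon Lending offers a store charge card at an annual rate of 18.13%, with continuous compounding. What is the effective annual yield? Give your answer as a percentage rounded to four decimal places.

19.8775%

With continuous compounding, EAR = e^0.1813 − 1.
e^0.1813 = 1.198775, so EAR = 0.198775 = 19.8775%.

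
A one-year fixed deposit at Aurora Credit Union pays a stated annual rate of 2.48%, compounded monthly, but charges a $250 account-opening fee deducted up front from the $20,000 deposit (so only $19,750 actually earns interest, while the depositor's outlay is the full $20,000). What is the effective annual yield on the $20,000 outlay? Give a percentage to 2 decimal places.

1.23%

Value after one year: 19,750 × (1 + 0.0248/12)^12 = 19,750 × 1.025084 = $20,245.41.
Effective yield on the $20,000 outlay: 20,245.41 / 20,000 − 1 = 0.012270 = 1.23%.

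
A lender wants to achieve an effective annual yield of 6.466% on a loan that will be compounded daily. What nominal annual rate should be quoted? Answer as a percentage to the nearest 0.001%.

6.266%

(1 + r/365)^365 − 1 = 0.06466, so 1 + r/365 = 1.06466^(1/365).
r/365 = 0.000172, so r = 0.062661 = 6.266%.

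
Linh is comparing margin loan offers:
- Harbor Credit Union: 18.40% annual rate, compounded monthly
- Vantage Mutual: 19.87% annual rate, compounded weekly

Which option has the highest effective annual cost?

Vantage Mutual

Harbor Credit Union: (1 + 0.1840/12)^12 − 1 = 20.034%
Vantage Mutual: (1 + 0.1987/52)^52 − 1 = 21.935%
The highest effective annual rate is Vantage Mutual at 21.935%.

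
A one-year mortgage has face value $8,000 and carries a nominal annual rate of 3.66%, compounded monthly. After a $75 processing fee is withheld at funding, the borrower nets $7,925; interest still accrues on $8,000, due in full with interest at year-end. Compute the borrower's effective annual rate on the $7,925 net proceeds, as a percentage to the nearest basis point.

4.70%

Amount owed after one year: 8,000 × (1 + 0.0366/12)^12 = 8,000 × 1.037220 = $8,297.76.
Effective rate on net proceeds: 8,297.76 / 7,925 − 1 = 0.047036 = 4.70%.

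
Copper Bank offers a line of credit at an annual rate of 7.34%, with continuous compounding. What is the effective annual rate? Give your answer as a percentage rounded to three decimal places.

With continuous compounding, EAR = e^0.0734 − 1.
e^0.0734 = 1.076161, so EAR = 0.076161 = 7.616%.

7.616%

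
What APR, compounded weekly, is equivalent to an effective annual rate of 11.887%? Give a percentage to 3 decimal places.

11.244%

(1 + r/52)^52 − 1 = 0.11887, so 1 + r/52 = 1.11887^(1/52).
r/52 = 0.002162, so r = 0.112441 = 11.244%.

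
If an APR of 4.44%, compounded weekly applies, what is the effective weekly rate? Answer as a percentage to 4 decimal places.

0.0854%

With a nominal annual rate compounded weekly, the periodic rate is the nominal rate divided by 52.
i = 0.0444 / 52 = 0.0008538 = 0.0854%.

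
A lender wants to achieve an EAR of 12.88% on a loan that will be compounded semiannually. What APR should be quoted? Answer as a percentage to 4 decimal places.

12.4900%

(1 + r/2)^2 − 1 = 0.1288, so 1 + r/2 = 1.1288^(1/2).
r/2 = 0.062450, so r = 0.124900 = 12.4900%.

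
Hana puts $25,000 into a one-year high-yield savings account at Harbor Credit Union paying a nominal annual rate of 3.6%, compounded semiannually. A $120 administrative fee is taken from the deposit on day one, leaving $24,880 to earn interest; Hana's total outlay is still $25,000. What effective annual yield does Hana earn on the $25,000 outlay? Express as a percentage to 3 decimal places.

3.135%

Value after one year: 24,880 × (1 + 0.036/2)^2 = 24,880 × 1.036324 = $25,783.74.
Effective yield on the $25,000 outlay: 25,783.74 / 25,000 − 1 = 0.031350 = 3.135%.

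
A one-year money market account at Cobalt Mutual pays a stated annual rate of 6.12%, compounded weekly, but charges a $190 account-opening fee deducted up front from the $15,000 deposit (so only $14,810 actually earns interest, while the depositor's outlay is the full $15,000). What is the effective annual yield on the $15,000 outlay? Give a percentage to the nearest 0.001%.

4.961%

Value after one year: 14,810 × (1 + 0.0612/52)^52 = 14,810 × 1.063073 = $15,744.11.
Effective yield on the $15,000 outlay: 15,744.11 / 15,000 − 1 = 0.049608 = 4.961%.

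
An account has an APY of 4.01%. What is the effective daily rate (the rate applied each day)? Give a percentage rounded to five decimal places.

0.01077%

The per-day rate i satisfies (1 + i)^365 = 1 + 0.0401.
i = 1.0401^(1/365) − 1 = 0.0001077 = 0.01077%.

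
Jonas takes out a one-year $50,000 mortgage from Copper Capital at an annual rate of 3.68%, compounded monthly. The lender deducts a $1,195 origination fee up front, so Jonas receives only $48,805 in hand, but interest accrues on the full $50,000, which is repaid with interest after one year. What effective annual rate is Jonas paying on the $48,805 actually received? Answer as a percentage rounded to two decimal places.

6.28%

Amount owed after one year: 50,000 × (1 + 0.0368/12)^12 = 50,000 × 1.037427 = $51,871.35.
Effective rate on net proceeds: 51,871.35 / 48,805 − 1 = 0.062829 = 6.28%.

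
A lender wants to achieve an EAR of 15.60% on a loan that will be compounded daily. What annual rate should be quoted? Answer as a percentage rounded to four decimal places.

14.4995%

(1 + r/365)^365 − 1 = 0.1560, so 1 + r/365 = 1.1560^(1/365).
r/365 = 0.000397, so r = 0.144995 = 14.4995%.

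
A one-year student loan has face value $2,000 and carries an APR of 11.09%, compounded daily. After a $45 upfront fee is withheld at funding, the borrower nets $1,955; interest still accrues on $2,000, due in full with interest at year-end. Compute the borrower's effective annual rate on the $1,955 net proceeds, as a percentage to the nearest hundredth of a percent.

14.30%

Amount owed after one year: 2,000 × (1 + 0.1109/365)^365 = 2,000 × 1.117264 = $2,234.53.
Effective rate on net proceeds: 2,234.53 / 1,955 − 1 = 0.142981 = 14.30%.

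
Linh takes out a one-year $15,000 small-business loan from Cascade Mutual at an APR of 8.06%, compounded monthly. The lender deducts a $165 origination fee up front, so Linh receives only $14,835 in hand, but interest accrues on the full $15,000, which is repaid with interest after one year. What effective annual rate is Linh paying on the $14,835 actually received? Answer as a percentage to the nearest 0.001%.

9.570%

Amount owed after one year: 15,000 × (1 + 0.0806/12)^12 = 15,000 × 1.083645 = $16,254.68.
Effective rate on net proceeds: 16,254.68 / 14,835 − 1 = 0.095698 = 9.570%.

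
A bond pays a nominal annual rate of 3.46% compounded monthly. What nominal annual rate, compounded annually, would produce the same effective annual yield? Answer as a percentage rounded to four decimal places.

EAR = (1 + 0.0346/12)^12 − 1 = 0.035154.
Compounded annually, the equivalent nominal rate is the EAR itself: 3.5154%.

3.5154%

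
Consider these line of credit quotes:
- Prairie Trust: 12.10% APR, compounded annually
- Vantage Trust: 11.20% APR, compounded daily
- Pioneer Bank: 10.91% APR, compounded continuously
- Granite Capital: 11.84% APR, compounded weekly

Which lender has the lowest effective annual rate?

Prairie Trust: compounded annually, EAR = 12.100%
Vantage Trust: (1 + 0.1120/365)^365 − 1 = 11.849%
Pioneer Bank: e^0.1091 − 1 = 11.527%
Granite Capital: (1 + 0.1184/52)^52 − 1 = 12.554%
The lowest effective annual rate is Pioneer Bank at 11.527%.

Pioneer Bank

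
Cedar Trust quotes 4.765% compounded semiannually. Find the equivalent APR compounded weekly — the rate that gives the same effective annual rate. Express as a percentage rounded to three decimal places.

EAR = (1 + 0.04765/2)^2 − 1 = 0.048218.
Solve (1 + r/52)^52 = 1.048218: r/52 = 1.048218^(1/52) − 1 = 0.000906, so r = 0.047113 = 4.711%.

4.711%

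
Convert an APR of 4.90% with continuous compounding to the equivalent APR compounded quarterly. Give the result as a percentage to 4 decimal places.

4.9301%

EAR under continuous compounding: e^0.0490 − 1 = 0.050220.
Solve (1 + r/4)^4 = 1.050220: r/4 = 1.050220^(1/4) − 1 = 0.012325, so r = 0.049301 = 4.9301%.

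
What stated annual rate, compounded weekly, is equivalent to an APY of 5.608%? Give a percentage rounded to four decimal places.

(1 + r/52)^52 − 1 = 0.05608, so 1 + r/52 = 1.05608^(1/52).
r/52 = 0.001050, so r = 0.054593 = 5.4593%.

5.4593%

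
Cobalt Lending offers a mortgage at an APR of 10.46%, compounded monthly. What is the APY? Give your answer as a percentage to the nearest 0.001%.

10.976%

EAR = (1 + 0.1046/12)^12 − 1.
= (1 + 0.008717)^12 − 1 = 1.109763 − 1 = 10.976%.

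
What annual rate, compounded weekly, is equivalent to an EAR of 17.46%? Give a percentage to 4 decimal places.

16.1177%

(1 + r/52)^52 − 1 = 0.1746, so 1 + r/52 = 1.1746^(1/52).
r/52 = 0.003100, so r = 0.161177 = 16.1177%.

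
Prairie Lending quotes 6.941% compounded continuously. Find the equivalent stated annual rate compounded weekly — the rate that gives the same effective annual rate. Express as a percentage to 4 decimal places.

6.9456%

EAR under continuous compounding: e^0.06941 − 1 = 0.071876.
Solve (1 + r/52)^52 = 1.071876: r/52 = 1.071876^(1/52) − 1 = 0.001336, so r = 0.069456 = 6.9456%.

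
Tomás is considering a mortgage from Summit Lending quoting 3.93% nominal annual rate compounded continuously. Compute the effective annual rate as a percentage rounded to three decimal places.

With continuous compounding, EAR = e^0.0393 − 1.
e^0.0393 = 1.040082, so EAR = 0.040082 = 4.008%.

4.008%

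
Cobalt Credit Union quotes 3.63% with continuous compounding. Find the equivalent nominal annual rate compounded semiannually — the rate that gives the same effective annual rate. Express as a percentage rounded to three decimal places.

3.663%

EAR under continuous compounding: e^0.0363 − 1 = 0.036967.
Solve (1 + r/2)^2 = 1.036967: r/2 = 1.036967^(1/2) − 1 = 0.018316, so r = 0.036631 = 3.663%.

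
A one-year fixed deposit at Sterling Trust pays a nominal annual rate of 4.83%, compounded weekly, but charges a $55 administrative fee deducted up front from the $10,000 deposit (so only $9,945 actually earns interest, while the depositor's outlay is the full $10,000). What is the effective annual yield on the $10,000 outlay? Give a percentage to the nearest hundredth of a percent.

Value after one year: 9,945 × (1 + 0.0483/52)^52 = 9,945 × 1.049462 = $10,436.90.
Effective yield on the $10,000 outlay: 10,436.90 / 10,000 − 1 = 0.043690 = 4.37%.

4.37%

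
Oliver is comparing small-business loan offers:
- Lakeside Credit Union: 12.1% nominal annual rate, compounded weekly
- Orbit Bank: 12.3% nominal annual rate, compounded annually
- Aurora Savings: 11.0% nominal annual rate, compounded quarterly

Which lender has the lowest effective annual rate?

Lakeside Credit Union: (1 + 0.121/52)^52 − 1 = 12.847%
Orbit Bank: compounded annually, EAR = 12.300%
Aurora Savings: (1 + 0.110/4)^4 − 1 = 11.462%
The lowest effective annual rate is Aurora Savings at 11.462%.

Aurora Savings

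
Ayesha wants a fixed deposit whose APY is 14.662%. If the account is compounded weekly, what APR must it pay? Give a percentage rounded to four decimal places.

(1 + r/52)^52 − 1 = 0.14662, so 1 + r/52 = 1.14662^(1/52).
r/52 = 0.002635, so r = 0.136999 = 13.6999%.

13.6999%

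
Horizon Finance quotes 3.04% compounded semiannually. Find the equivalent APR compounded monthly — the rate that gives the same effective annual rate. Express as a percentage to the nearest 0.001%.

EAR = (1 + 0.0304/2)^2 − 1 = 0.030631.
Solve (1 + r/12)^12 = 1.030631: r/12 = 1.030631^(1/12) − 1 = 0.002517, so r = 0.030209 = 3.021%.

3.021%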